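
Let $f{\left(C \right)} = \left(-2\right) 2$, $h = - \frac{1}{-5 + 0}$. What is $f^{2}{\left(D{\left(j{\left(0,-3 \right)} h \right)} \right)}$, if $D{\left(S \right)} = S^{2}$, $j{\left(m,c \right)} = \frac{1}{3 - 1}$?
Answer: $16$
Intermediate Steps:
$h = \frac{1}{5}$ ($h = - \frac{1}{-5} = \left(-1\right) \left(- \frac{1}{5}\right) = \frac{1}{5} \approx 0.2$)
$j{\left(m,c \right)} = \frac{1}{2}$
$f{\left(C \right)} = -4$
$f^{2}{\left(D{\left(j{\left(0,-3 \right)} h \right)} \right)} = \left(-4\right)^{2} = 16$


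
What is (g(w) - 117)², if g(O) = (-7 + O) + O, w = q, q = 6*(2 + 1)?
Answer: 7744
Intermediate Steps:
q = 18 (q = 6*3 = 18)
w = 18
g(O) = -7 + 2*O
(g(w) - 117)² = ((-7 + 2*18) - 117)² = ((-7 + 36) - 117)² = (29 - 117)² = (-88)² = 7744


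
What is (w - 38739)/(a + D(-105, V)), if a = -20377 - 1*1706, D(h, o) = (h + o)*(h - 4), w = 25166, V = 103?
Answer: 13573/21865 ≈ 0.62076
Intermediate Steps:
D(h, o) = (-4 + h)*(h + o) (D(h, o) = (h + o)*(-4 + h) = (-4 + h)*(h + o))
a = -22083 (a = -20377 - 1706 = -22083)
(w - 38739)/(a + D(-105, V)) = (25166 - 38739)/(-22083 + ((-105)² - 4*(-105) - 4*103 - 105*103)) = -13573/(-22083 + (11025 + 420 - 412 - 10815)) = -13573/(-22083 + 218) = -13573/(-21865) = -13573*(-1/21865) = 13573/21865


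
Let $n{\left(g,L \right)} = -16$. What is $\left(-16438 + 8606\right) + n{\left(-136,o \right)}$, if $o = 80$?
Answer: $-7848$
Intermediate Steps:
$\left(-16438 + 8606\right) + n{\left(-136,o \right)} = \left(-16438 + 8606\right) - 16 = -7832 - 16 = -7848$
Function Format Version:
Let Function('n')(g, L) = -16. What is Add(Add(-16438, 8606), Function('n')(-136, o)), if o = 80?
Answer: -7848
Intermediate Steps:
Add(Add(-16438, 8606), Function('n')(-136, o)) = Add(Add(-16438, 8606), -16) = Add(-7832, -16) = -7848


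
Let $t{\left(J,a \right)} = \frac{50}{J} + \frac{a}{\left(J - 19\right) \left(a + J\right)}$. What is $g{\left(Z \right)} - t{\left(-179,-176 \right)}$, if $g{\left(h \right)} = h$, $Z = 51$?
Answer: $\frac{29328337}{571905} \approx 51.282$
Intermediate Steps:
$t{\left(J,a \right)} = \frac{50}{J} + \frac{a}{\left(-19 + J\right) \left(J + a\right)}$
$g{\left(Z \right)} - t{\left(-179,-176 \right)} = 51 - \frac{\left(-950\right) \left(-179\right) - -167200 + 50 \left(-179\right)^{2} + 51 \left(-179\right) \left(-176\right)}{\left(-179\right) \left(\left(-179\right)^{2} - -3401 - -3344 - -31504\right)} = 51 - - \frac{170050 + 167200 + 50 \cdot 32041 + 1606704}{179 \left(32041 + 3401 + 3344 + 31504\right)} = 51 - - \frac{170050 + 167200 + 1602050 + 1606704}{179 \cdot 70290} = 51 - \left(- \frac{1}{179}\right) \frac{1}{70290} \cdot 3546004 = 51 - - \frac{161182}{571905} = 51 + \frac{161182}{571905} = \frac{29328337}{571905}$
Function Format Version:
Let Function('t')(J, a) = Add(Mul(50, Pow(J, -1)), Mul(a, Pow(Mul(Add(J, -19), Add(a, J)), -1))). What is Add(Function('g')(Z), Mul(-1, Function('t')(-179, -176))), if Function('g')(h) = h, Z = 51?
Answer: Rational(29328337, 571905) ≈ 51.282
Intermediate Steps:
Function('t')(J, a) = Add(Mul(50, Pow(J, -1)), Mul(a, Pow(Add(-19, J), -1), Pow(Add(J, a), -1))) (Function('t')(J, a) = Add(Mul(50, Pow(J, -1)), Mul(a, Pow(Mul(Add(-19, J), Add(J, a)), -1))) = Add(Mul(50, Pow(J, -1)), Mul(a, Mul(Pow(Add(-19, J), -1), Pow(Add(J, a), -1)))) = Add(Mul(50, Pow(J, -1)), Mul(a, Pow(Add(-19, J), -1), Pow(Add(J, a), -1))))
Add(Function('g')(Z), Mul(-1, Function('t')(-179, -176))) = Add(51, Mul(-1, Mul(Pow(-179, -1), Pow(Add(Pow(-179, 2), Mul(-19, -179), Mul(-19, -176), Mul(-179, -176)), -1), Add(Mul(-950, -179), Mul(-950, -176), Mul(50, Pow(-179, 2)), Mul(51, -179, -176))))) = Add(51, Mul(-1, Mul(Rational(-1, 179), Pow(Add(32041, 3401, 3344, 31504), -1), Add(170050, 167200, Mul(50, 32041), 1606704)))) = Add(51, Mul(-1, Mul(Rational(-1, 179), Pow(70290, -1), Add(170050, 167200, 1602050, 1606704)))) = Add(51, Mul(-1, Mul(Rational(-1, 179), Rational(1, 70290), 3546004))) = Add(51, Mul(-1, Rational(-161182, 571905))) = Add(51, Rational(161182, 571905)) = Rational(29328337, 571905)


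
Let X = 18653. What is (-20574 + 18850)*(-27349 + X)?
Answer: 14991904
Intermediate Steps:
(-20574 + 18850)*(-27349 + X) = (-20574 + 18850)*(-27349 + 18653) = -1724*(-8696) = 14991904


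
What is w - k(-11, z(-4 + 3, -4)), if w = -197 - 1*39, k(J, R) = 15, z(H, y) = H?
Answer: -251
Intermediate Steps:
w = -236 (w = -197 - 39 = -236)
w - k(-11, z(-4 + 3, -4)) = -236 - 1*15 = -236 - 15 = -251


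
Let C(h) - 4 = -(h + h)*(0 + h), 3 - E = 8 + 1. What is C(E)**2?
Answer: 4624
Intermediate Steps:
E = -6 (E = 3 - (8 + 1) = 3 - 1*9 = 3 - 9 = -6)
C(h) = 4 - 2*h**2 (C(h) = 4 - (h + h)*(0 + h) = 4 - 2*h*h = 4 - 2*h**2)
C(E)**2 = (4 - 2*(-6)**2)**2 = (4 - 2*36)**2 = (4 - 72)**2 = (-68)**2 = 4624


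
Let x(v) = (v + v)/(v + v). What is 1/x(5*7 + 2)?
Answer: 1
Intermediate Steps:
x(v) = 1 (x(v) = (2*v)/((2*v)) = (2*v)*(1/(2*v)) = 1)
1/x(5*7 + 2) = 1/1 = 1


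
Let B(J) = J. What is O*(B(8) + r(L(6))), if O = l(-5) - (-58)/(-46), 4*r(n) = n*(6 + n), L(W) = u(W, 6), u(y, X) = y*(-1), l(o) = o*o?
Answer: 4368/23 ≈ 189.91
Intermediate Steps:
l(o) = o**2
u(y, X) = -y
L(W) = -W
r(n) = n*(6 + n)/4 (r(n) = (n*(6 + n))/4 = n*(6 + n)/4)
O = 546/23 (O = (-5)**2 - (-58)/(-46) = 25 - (-58)*(-1)/46 = 25 - 1*29/23 = 25 - 29/23 = 546/23 ≈ 23.739)
O*(B(8) + r(L(6))) = 546*(8 + (-1*6)*(6 - 1*6)/4)/23 = 546*(8 + (1/4)*(-6)*(6 - 6))/23 = 546*(8 + (1/4)*(-6)*0)/23 = 546*(8 + 0)/23 = (546/23)*8 = 4368/23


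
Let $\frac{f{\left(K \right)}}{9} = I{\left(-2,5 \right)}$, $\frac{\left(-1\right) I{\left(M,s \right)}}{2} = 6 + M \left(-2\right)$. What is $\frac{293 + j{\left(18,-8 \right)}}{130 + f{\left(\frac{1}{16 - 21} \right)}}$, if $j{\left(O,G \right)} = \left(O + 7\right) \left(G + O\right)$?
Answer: $- \frac{543}{50} \approx -10.86$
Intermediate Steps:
$I{\left(M,s \right)} = -12 + 4 M$ ($I{\left(M,s \right)} = - 2 \left(6 + M \left(-2\right)\right) = - 2 \left(6 - 2 M\right) = -12 + 4 M$)
$f{\left(K \right)} = -180$ ($f{\left(K \right)} = 9 \left(-12 + 4 \left(-2\right)\right) = 9 \left(-12 - 8\right) = 9 \left(-20\right) = -180$)
$j{\left(O,G \right)} = \left(7 + O\right) \left(G + O\right)$
$\frac{293 + j{\left(18,-8 \right)}}{130 + f{\left(\frac{1}{16 - 21} \right)}} = \frac{293 + \left(18^{2} + 7 \left(-8\right) + 7 \cdot 18 - 144\right)}{130 - 180} = \frac{293 + \left(324 - 56 + 126 - 144\right)}{-50} = \left(293 + 250\right) \left(- \frac{1}{50}\right) = 543 \left(- \frac{1}{50}\right) = - \frac{543}{50}$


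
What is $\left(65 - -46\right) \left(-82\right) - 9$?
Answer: $-9111$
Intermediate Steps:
$\left(65 - -46\right) \left(-82\right) - 9 = \left(65 + 46\right) \left(-82\right) - 9 = 111 \left(-82\right) - 9 = -9102 - 9 = -9111$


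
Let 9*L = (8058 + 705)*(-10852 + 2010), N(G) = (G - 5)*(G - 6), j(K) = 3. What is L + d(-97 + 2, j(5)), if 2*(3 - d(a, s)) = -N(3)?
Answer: -25827464/3 ≈ -8.6092e+6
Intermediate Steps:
N(G) = (-6 + G)*(-5 + G) (N(G) = (-5 + G)*(-6 + G) = (-6 + G)*(-5 + G))
d(a, s) = 6 (d(a, s) = 3 - (-1)*(30 + 3² - 11*3)/2 = 3 - (-1)*(30 + 9 - 33)/2 = 3 - (-1)*6/2 = 3 - ½*(-6) = 3 + 3 = 6)
L = -25827482/3 (L = ((8058 + 705)*(-10852 + 2010))/9 = (8763*(-8842))/9 = (⅑)*(-77482446) = -25827482/3 ≈ -8.6092e+6)
L + d(-97 + 2, j(5)) = -25827482/3 + 6 = -25827464/3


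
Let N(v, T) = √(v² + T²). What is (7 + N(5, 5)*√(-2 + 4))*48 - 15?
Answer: 801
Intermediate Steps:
N(v, T) = √(T² + v²)
(7 + N(5, 5)*√(-2 + 4))*48 - 15 = (7 + √(5² + 5²)*√(-2 + 4))*48 - 15 = (7 + √(25 + 25)*√2)*48 - 15 = (7 + √50*√2)*48 - 15 = (7 + (5*√2)*√2)*48 - 15 = (7 + 10)*48 - 15 = 17*48 - 15 = 816 - 15 = 801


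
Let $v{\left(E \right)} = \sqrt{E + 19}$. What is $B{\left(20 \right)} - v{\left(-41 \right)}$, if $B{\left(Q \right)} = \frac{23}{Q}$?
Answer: $\frac{23}{20} - i \sqrt{22} \approx 1.15 - 4.6904 i$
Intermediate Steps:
$v{\left(E \right)} = \sqrt{19 + E}$
$B{\left(20 \right)} - v{\left(-41 \right)} = \frac{23}{20} - \sqrt{19 - 41} = 23 \cdot \frac{1}{20} - \sqrt{-22} = \frac{23}{20} - i \sqrt{22}$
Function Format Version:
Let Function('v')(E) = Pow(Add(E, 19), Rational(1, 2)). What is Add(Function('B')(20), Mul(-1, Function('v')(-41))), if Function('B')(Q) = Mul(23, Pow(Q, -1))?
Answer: Add(Rational(23, 20), Mul(-1, I, Pow(22, Rational(1, 2)))) ≈ Add(1.1500, Mul(-4.6904, I))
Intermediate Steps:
Function('v')(E) = Pow(Add(19, E), Rational(1, 2))
Add(Function('B')(20), Mul(-1, Function('v')(-41))) = Add(Mul(23, Pow(20, -1)), Mul(-1, Pow(Add(19, -41), Rational(1, 2)))) = Add(Mul(23, Rational(1, 20)), Mul(-1, Pow(-22, Rational(1, 2)))) = Add(Rational(23, 20), Mul(-1, Mul(I, Pow(22, Rational(1, 2))))) = Add(Rational(23, 20), Mul(-1, I, Pow(22, Rational(1, 2))))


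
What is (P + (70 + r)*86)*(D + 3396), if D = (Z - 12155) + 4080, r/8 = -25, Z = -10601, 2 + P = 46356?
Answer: -537458720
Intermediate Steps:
P = 46354 (P = -2 + 46356 = 46354)
r = -200 (r = 8*(-25) = -200)
D = -18676 (D = (-10601 - 12155) + 4080 = -22756 + 4080 = -18676)
(P + (70 + r)*86)*(D + 3396) = (46354 + (70 - 200)*86)*(-18676 + 3396) = (46354 - 130*86)*(-15280) = (46354 - 11180)*(-15280) = 35174*(-15280) = -537458720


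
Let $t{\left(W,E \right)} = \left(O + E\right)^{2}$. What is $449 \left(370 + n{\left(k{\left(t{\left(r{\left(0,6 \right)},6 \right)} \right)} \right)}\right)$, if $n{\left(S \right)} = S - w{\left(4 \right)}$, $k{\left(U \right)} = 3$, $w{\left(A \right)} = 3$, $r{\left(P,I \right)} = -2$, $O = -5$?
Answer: $166130$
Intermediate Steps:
$t{\left(W,E \right)} = \left(-5 + E\right)^{2}$
$n{\left(S \right)} = -3 + S$ ($n{\left(S \right)} = S - 3 = -3 + S$)
$449 \left(370 + n{\left(k{\left(t{\left(r{\left(0,6 \right)},6 \right)} \right)} \right)}\right) = 449 \left(370 + \left(-3 + 3\right)\right) = 449 \left(370 + 0\right) = 449 \cdot 370 = 166130$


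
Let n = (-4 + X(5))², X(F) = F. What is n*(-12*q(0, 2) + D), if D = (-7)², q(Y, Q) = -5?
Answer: 109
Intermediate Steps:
D = 49
n = 1 (n = (-4 + 5)² = 1² = 1)
n*(-12*q(0, 2) + D) = 1*(-12*(-5) + 49) = 1*(60 + 49) = 1*109 = 109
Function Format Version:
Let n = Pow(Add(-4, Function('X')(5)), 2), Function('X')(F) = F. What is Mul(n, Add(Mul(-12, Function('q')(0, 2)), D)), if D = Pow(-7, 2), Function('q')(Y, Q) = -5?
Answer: 109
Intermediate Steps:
D = 49
n = 1 (n = Pow(Add(-4, 5), 2) = Pow(1, 2) = 1)
Mul(n, Add(Mul(-12, Function('q')(0, 2)), D)) = Mul(1, Add(Mul(-12, -5), 49)) = Mul(1, Add(60, 49)) = Mul(1, 109) = 109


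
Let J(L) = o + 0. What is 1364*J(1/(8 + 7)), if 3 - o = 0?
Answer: 4092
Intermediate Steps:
o = 3 (o = 3 - 1*0 = 3 + 0 = 3)
J(L) = 3 (J(L) = 3 + 0 = 3)
1364*J(1/(8 + 7)) = 1364*3 = 4092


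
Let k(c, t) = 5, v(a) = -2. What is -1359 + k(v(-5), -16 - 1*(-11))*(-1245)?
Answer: -7584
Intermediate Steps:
-1359 + k(v(-5), -16 - 1*(-11))*(-1245) = -1359 + 5*(-1245) = -1359 - 6225 = -7584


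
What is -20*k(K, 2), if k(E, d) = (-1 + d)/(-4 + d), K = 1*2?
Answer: 10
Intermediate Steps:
K = 2
k(E, d) = (-1 + d)/(-4 + d)
-20*k(K, 2) = -20*(-1 + 2)/(-4 + 2) = -20/(-2) = -(-10) = -20*(-½) = 10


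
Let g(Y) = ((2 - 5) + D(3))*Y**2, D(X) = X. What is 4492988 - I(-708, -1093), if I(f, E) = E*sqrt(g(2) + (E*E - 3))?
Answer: 4492988 + 1093*sqrt(1194646) ≈ 5.6876e+6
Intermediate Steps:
g(Y) = 0 (g(Y) = ((2 - 5) + 3)*Y**2 = (-3 + 3)*Y**2 = 0*Y**2 = 0)
I(f, E) = E*sqrt(-3 + E**2) (I(f, E) = E*sqrt(0 + (E*E - 3)) = E*sqrt(0 + (E**2 - 3)) = E*sqrt(0 + (-3 + E**2)) = E*sqrt(-3 + E**2))
4492988 - I(-708, -1093) = 4492988 - (-1093)*sqrt(-3 + (-1093)**2) = 4492988 - (-1093)*sqrt(-3 + 1194649) = 4492988 - (-1093)*sqrt(1194646) = 4492988 + 1093*sqrt(1194646)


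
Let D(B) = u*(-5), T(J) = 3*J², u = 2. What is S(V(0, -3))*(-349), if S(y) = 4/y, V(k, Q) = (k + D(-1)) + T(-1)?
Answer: 1396/7 ≈ 199.43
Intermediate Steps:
D(B) = -10 (D(B) = 2*(-5) = -10)
V(k, Q) = -7 + k (V(k, Q) = (k - 10) + 3*(-1)² = (-10 + k) + 3*1 = (-10 + k) + 3 = -7 + k)
S(V(0, -3))*(-349) = (4/(-7 + 0))*(-349) = (4/(-7))*(-349) = (4*(-⅐))*(-349) = -4/7*(-349) = 1396/7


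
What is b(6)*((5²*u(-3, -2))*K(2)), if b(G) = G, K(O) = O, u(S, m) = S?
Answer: -900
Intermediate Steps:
b(6)*((5²*u(-3, -2))*K(2)) = 6*((5²*(-3))*2) = 6*((25*(-3))*2) = 6*(-75*2) = 6*(-150) = -900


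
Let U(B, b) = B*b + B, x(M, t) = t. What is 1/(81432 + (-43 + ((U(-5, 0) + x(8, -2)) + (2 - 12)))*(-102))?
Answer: 1/87552 ≈ 1.1422e-5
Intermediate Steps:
U(B, b) = B + B*b
1/(81432 + (-43 + ((U(-5, 0) + x(8, -2)) + (2 - 12)))*(-102)) = 1/(81432 + (-43 + ((-5*(1 + 0) - 2) + (2 - 12)))*(-102)) = 1/(81432 + (-43 + ((-5*1 - 2) - 10))*(-102)) = 1/(81432 + (-43 + ((-5 - 2) - 10))*(-102)) = 1/(81432 + (-43 + (-7 - 10))*(-102)) = 1/(81432 + (-43 - 17)*(-102)) = 1/(81432 - 60*(-102)) = 1/(81432 + 6120) = 1/87552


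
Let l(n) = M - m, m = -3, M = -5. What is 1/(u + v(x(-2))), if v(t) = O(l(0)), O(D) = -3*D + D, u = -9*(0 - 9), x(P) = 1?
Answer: 1/85 ≈ 0.011765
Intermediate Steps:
l(n) = -2 (l(n) = -5 - 1*(-3) = -5 + 3 = -2)
u = 81 (u = -9*(-9) = 81)
O(D) = -2*D
v(t) = 4 (v(t) = -2*(-2) = 4)
1/(u + v(x(-2))) = 1/(81 + 4) = 1/85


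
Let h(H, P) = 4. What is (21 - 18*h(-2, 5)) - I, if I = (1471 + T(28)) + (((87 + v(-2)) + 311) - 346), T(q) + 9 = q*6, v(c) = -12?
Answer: -1721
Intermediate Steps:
T(q) = -9 + 6*q (T(q) = -9 + q*6 = -9 + 6*q)
I = 1670 (I = (1471 + (-9 + 6*28)) + (((87 - 12) + 311) - 346) = (1471 + (-9 + 168)) + ((75 + 311) - 346) = (1471 + 159) + (386 - 346) = 1630 + 40 = 1670)
(21 - 18*h(-2, 5)) - I = (21 - 18*4) - 1*1670 = (21 - 72) - 1670 = -51 - 1670 = -1721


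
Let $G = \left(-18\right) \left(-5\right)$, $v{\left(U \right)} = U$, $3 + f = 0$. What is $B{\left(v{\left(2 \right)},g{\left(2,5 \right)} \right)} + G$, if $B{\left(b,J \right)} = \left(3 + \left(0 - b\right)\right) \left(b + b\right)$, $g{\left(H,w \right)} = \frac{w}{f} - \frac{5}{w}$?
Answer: $94$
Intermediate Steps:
$f = -3$ ($f = -3 + 0 = -3$)
$g{\left(H,w \right)} = - \frac{5}{w} - \frac{w}{3}$ ($g{\left(H,w \right)} = \frac{w}{-3} - \frac{5}{w} = w \left(- \frac{1}{3}\right) - \frac{5}{w} = - \frac{w}{3} - \frac{5}{w} = - \frac{5}{w} - \frac{w}{3}$)
$B{\left(b,J \right)} = 2 b \left(3 - b\right)$ ($B{\left(b,J \right)} = \left(3 - b\right) 2 b = 2 b \left(3 - b\right)$)
$G = 90$
$B{\left(v{\left(2 \right)},g{\left(2,5 \right)} \right)} + G = 2 \cdot 2 \left(3 - 2\right) + 90 = 2 \cdot 2 \cdot 1 + 90 = 4 + 90 = 94$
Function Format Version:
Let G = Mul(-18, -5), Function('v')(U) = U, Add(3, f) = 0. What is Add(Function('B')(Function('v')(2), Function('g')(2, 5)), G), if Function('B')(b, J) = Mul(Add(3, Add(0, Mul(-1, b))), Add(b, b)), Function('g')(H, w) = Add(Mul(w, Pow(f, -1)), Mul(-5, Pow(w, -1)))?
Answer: 94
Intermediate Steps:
f = -3 (f = Add(-3, 0) = -3)
Function('g')(H, w) = Add(Mul(-5, Pow(w, -1)), Mul(Rational(-1, 3), w)) (Function('g')(H, w) = Add(Mul(w, Pow(-3, -1)), Mul(-5, Pow(w, -1))) = Add(Mul(w, Rational(-1, 3)), Mul(-5, Pow(w, -1))) = Add(Mul(Rational(-1, 3), w), Mul(-5, Pow(w, -1))) = Add(Mul(-5, Pow(w, -1)), Mul(Rational(-1, 3), w)))
Function('B')(b, J) = Mul(2, b, Add(3, Mul(-1, b))) (Function('B')(b, J) = Mul(Add(3, Mul(-1, b)), Mul(2, b)) = Mul(2, b, Add(3, Mul(-1, b))))
G = 90
Add(Function('B')(Function('v')(2), Function('g')(2, 5)), G) = Add(Mul(2, 2, Add(3, Mul(-1, 2))), 90) = Add(Mul(2, 2, Add(3, -2)), 90) = Add(Mul(2, 2, 1), 90) = Add(4, 90) = 94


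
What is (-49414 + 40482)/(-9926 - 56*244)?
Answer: 638/1685 ≈ 0.37863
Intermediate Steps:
(-49414 + 40482)/(-9926 - 56*244) = -8932/(-9926 - 13664) = -8932/(-23590) = -8932*(-1/23590) = 638/1685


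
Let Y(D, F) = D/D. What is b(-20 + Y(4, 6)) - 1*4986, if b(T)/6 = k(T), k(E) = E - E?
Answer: -4986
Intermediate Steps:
k(E) = 0
Y(D, F) = 1
b(T) = 0 (b(T) = 6*0 = 0)
b(-20 + Y(4, 6)) - 1*4986 = 0 - 1*4986 = 0 - 4986 = -4986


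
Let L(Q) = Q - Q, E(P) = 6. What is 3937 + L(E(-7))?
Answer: 3937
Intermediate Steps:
L(Q) = 0
3937 + L(E(-7)) = 3937 + 0 = 3937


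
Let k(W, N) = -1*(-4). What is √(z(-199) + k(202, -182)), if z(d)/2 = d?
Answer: I*√394 ≈ 19.849*I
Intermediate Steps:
z(d) = 2*d
k(W, N) = 4
√(z(-199) + k(202, -182)) = √(2*(-199) + 4) = √(-398 + 4) = √(-394) = I*√394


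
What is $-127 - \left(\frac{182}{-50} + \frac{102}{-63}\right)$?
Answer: $- \frac{63914}{525} \approx -121.74$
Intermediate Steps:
$-127 - \left(\frac{182}{-50} + \frac{102}{-63}\right) = -127 - \left(182 \left(- \frac{1}{50}\right) + 102 \left(- \frac{1}{63}\right)\right) = -127 - \left(- \frac{91}{25} - \frac{34}{21}\right) = -127 - - \frac{2761}{525} = -127 + \frac{2761}{525} = - \frac{63914}{525}$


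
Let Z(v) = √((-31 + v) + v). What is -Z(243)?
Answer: -√455 ≈ -21.331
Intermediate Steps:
Z(v) = √(-31 + 2*v)
-Z(243) = -√(-31 + 2*243) = -√(-31 + 486) = -√455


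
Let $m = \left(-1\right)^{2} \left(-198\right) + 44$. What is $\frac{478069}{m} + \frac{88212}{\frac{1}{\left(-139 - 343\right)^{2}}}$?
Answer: $\frac{3156039283883}{154} \approx 2.0494 \cdot 10^{10}$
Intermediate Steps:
$m = -154$ ($m = 1 \left(-198\right) + 44 = -198 + 44 = -154$)
$\frac{478069}{m} + \frac{88212}{\frac{1}{\left(-139 - 343\right)^{2}}} = \frac{478069}{-154} + \frac{88212}{\frac{1}{\left(-139 - 343\right)^{2}}} = 478069 \left(- \frac{1}{154}\right) + \frac{88212}{\frac{1}{\left(-482\right)^{2}}} = - \frac{478069}{154} + \frac{88212}{\frac{1}{232324}} = - \frac{478069}{154} + 88212 \frac{1}{\frac{1}{232324}} = - \frac{478069}{154} + 88212 \cdot 232324 = - \frac{478069}{154} + 20493764688 = \frac{3156039283883}{154}$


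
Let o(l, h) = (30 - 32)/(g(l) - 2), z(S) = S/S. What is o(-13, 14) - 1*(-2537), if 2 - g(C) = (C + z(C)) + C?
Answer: 63423/25 ≈ 2536.9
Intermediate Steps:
z(S) = 1
g(C) = 1 - 2*C (g(C) = 2 - ((C + 1) + C) = 2 - ((1 + C) + C) = 2 - (1 + 2*C) = 2 + (-1 - 2*C) = 1 - 2*C)
o(l, h) = -2/(-1 - 2*l) (o(l, h) = (30 - 32)/((1 - 2*l) - 2) = -2/(-1 - 2*l))
o(-13, 14) - 1*(-2537) = 2/(1 + 2*(-13)) - 1*(-2537) = 2/(1 - 26) + 2537 = 2/(-25) + 2537 = 2*(-1/25) + 2537 = -2/25 + 2537 = 63423/25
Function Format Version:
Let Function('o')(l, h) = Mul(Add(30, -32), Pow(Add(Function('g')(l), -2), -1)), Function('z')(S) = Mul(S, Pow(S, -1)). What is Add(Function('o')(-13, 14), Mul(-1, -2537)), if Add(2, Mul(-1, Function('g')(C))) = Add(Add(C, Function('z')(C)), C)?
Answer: Rational(63423, 25) ≈ 2536.9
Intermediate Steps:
Function('z')(S) = 1
Function('g')(C) = Add(1, Mul(-2, C)) (Function('g')(C) = Add(2, Mul(-1, Add(Add(C, 1), C))) = Add(2, Mul(-1, Add(Add(1, C), C))) = Add(2, Mul(-1, Add(1, Mul(2, C)))) = Add(2, Add(-1, Mul(-2, C))) = Add(1, Mul(-2, C)))
Function('o')(l, h) = Mul(-2, Pow(Add(-1, Mul(-2, l)), -1)) (Function('o')(l, h) = Mul(Add(30, -32), Pow(Add(Add(1, Mul(-2, l)), -2), -1)) = Mul(-2, Pow(Add(-1, Mul(-2, l)), -1)))
Add(Function('o')(-13, 14), Mul(-1, -2537)) = Add(Mul(2, Pow(Add(1, Mul(2, -13)), -1)), Mul(-1, -2537)) = Add(Mul(2, Pow(Add(1, -26), -1)), 2537) = Add(Mul(2, Pow(-25, -1)), 2537) = Add(Mul(2, Rational(-1, 25)), 2537) = Add(Rational(-2, 25), 2537) = Rational(63423, 25)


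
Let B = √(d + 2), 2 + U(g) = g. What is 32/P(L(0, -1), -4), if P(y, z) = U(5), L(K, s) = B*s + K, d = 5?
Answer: 32/3 ≈ 10.667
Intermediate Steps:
U(g) = -2 + g
B = √7 (B = √(5 + 2) = √7 ≈ 2.6458)
L(K, s) = K + s*√7 (L(K, s) = √7*s + K = s*√7 + K = K + s*√7)
P(y, z) = 3 (P(y, z) = -2 + 5 = 3)
32/P(L(0, -1), -4) = 32/3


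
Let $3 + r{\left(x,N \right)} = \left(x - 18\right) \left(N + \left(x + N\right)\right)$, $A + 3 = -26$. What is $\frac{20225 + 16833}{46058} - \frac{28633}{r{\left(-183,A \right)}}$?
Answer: $\frac{238118345}{1115478702} \approx 0.21347$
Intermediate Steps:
$A = -29$ ($A = -3 - 26 = -29$)
$r{\left(x,N \right)} = -3 + \left(-18 + x\right) \left(x + 2 N\right)$ ($r{\left(x,N \right)} = -3 + \left(x - 18\right) \left(N + \left(x + N\right)\right) = -3 + \left(-18 + x\right) \left(N + \left(N + x\right)\right) = -3 + \left(-18 + x\right) \left(x + 2 N\right)$)
$\frac{20225 + 16833}{46058} - \frac{28633}{r{\left(-183,A \right)}} = \frac{20225 + 16833}{46058} - \frac{28633}{-3 + \left(-183\right)^{2} - -1044 - -3294 + 2 \left(-29\right) \left(-183\right)} = 37058 \cdot \frac{1}{46058} - \frac{28633}{-3 + 33489 + 1044 + 3294 + 10614} = \frac{18529}{23029} - \frac{28633}{48438} = \frac{238118345}{1115478702}$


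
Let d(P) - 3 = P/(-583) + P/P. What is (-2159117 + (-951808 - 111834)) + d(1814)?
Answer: -1878867979/583 ≈ -3.2228e+6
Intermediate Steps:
d(P) = 4 - P/583 (d(P) = 3 + (P/(-583) + P/P) = 3 + (P*(-1/583) + 1) = 3 + (-P/583 + 1) = 3 + (1 - P/583) = 4 - P/583)
(-2159117 + (-951808 - 111834)) + d(1814) = (-2159117 + (-951808 - 111834)) + (4 - 1/583*1814) = (-2159117 - 1063642) + (4 - 1814/583) = -3222759 + 518/583 = -1878867979/583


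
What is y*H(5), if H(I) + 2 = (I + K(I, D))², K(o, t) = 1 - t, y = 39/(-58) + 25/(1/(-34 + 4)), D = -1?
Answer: -2046333/58 ≈ -35282.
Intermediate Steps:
y = -43539/58 (y = 39*(-1/58) + 25/(1/(-30)) = -39/58 + 25/(-1/30) = -39/58 + 25*(-30) = -39/58 - 750 = -43539/58 ≈ -750.67)
H(I) = -2 + (2 + I)² (H(I) = -2 + (I + (1 - 1*(-1)))² = -2 + (I + (1 + 1))² = -2 + (I + 2)² = -2 + (2 + I)²)
y*H(5) = -43539*(-2 + (2 + 5)²)/58 = -43539*(-2 + 7²)/58 = -43539*(-2 + 49)/58 = -43539/58*47 = -2046333/58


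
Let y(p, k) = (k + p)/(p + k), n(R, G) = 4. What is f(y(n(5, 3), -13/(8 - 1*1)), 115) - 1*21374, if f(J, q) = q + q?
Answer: -21144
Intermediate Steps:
y(p, k) = 1 (y(p, k) = (k + p)/(k + p) = 1)
f(J, q) = 2*q
f(y(n(5, 3), -13/(8 - 1*1)), 115) - 1*21374 = 2*115 - 1*21374 = 230 - 21374 = -21144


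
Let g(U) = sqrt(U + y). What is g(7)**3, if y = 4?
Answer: 11*sqrt(11) ≈ 36.483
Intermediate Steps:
g(U) = sqrt(4 + U) (g(U) = sqrt(U + 4) = sqrt(4 + U))
g(7)**3 = (sqrt(4 + 7))**3 = (sqrt(11))**3 = 11*sqrt(11)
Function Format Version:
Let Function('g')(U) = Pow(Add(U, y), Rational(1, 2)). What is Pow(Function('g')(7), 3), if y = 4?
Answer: Mul(11, Pow(11, Rational(1, 2))) ≈ 36.483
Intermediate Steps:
Function('g')(U) = Pow(Add(4, U), Rational(1, 2)) (Function('g')(U) = Pow(Add(U, 4), Rational(1, 2)) = Pow(Add(4, U), Rational(1, 2)))
Pow(Function('g')(7), 3) = Pow(Pow(Add(4, 7), Rational(1, 2)), 3) = Pow(Pow(11, Rational(1, 2)), 3) = Mul(11, Pow(11, Rational(1, 2)))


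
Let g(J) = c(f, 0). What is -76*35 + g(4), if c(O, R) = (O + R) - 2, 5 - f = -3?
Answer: -2654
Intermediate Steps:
f = 8 (f = 5 - 1*(-3) = 5 + 3 = 8)
c(O, R) = -2 + O + R
g(J) = 6 (g(J) = -2 + 8 + 0 = 6)
-76*35 + g(4) = -76*35 + 6 = -2660 + 6 = -2654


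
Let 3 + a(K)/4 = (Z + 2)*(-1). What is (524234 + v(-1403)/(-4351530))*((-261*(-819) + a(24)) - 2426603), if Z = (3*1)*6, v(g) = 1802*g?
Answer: -2524099704018869768/2175765 ≈ -1.1601e+12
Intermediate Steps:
Z = 18 (Z = 3*6 = 18)
a(K) = -92 (a(K) = -12 + 4*((18 + 2)*(-1)) = -12 + 4*(20*(-1)) = -12 + 4*(-20) = -12 - 80 = -92)
(524234 + v(-1403)/(-4351530))*((-261*(-819) + a(24)) - 2426603) = (524234 + (1802*(-1403))/(-4351530))*((-261*(-819) - 92) - 2426603) = (524234 - 2528206*(-1/4351530))*((213759 - 92) - 2426603) = (524234 + 1264103/2175765)*(213667 - 2426603) = (1140611253113/2175765)*(-2212936) = -2524099704018869768/2175765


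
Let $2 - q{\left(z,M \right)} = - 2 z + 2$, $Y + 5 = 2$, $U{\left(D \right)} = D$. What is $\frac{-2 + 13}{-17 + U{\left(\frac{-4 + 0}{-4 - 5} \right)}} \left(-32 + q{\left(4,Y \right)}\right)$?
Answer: $\frac{2376}{149} \approx 15.946$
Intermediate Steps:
$Y = -3$ ($Y = -5 + 2 = -3$)
$q{\left(z,M \right)} = 2 z$ ($q{\left(z,M \right)} = 2 - \left(- 2 z + 2\right) = 2 - \left(2 - 2 z\right) = 2 + \left(-2 + 2 z\right) = 2 z$)
$\frac{-2 + 13}{-17 + U{\left(\frac{-4 + 0}{-4 - 5} \right)}} \left(-32 + q{\left(4,Y \right)}\right) = \frac{-2 + 13}{-17 + \frac{-4 + 0}{-4 - 5}} \left(-32 + 2 \cdot 4\right) = \frac{11}{-17 - \frac{4}{-9}} \left(-32 + 8\right) = \frac{11}{-17 - - \frac{4}{9}} \left(-24\right) = \frac{11}{-17 + \frac{4}{9}} \left(-24\right) = \frac{11}{- \frac{149}{9}} \left(-24\right) = 11 \left(- \frac{9}{149}\right) \left(-24\right) = \left(- \frac{99}{149}\right) \left(-24\right) = \frac{2376}{149}$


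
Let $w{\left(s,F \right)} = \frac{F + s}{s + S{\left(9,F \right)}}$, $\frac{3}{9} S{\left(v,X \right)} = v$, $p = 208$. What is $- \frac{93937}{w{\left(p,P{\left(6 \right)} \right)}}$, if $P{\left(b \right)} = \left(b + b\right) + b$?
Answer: $- \frac{22075195}{226} \approx -97678.0$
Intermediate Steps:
$S{\left(v,X \right)} = 3 v$
$P{\left(b \right)} = 3 b$ ($P{\left(b \right)} = 2 b + b = 3 b$)
$w{\left(s,F \right)} = \frac{F + s}{27 + s}$ ($w{\left(s,F \right)} = \frac{F + s}{s + 3 \cdot 9} = \frac{F + s}{s + 27} = \frac{F + s}{27 + s}$)
$- \frac{93937}{w{\left(p,P{\left(6 \right)} \right)}} = - \frac{93937}{\frac{1}{27 + 208} \left(3 \cdot 6 + 208\right)} = - \frac{93937}{\frac{1}{235} \left(18 + 208\right)} = - \frac{93937}{\frac{1}{235} \cdot 226} = - \frac{93937}{\frac{226}{235}} = \left(-93937\right) \frac{235}{226} = - \frac{22075195}{226}$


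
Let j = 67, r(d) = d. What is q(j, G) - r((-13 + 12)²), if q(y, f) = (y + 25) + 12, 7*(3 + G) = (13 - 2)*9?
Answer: 103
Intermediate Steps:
G = 78/7 (G = -3 + ((13 - 2)*9)/7 = -3 + (11*9)/7 = -3 + (⅐)*99 = -3 + 99/7 = 78/7 ≈ 11.143)
q(y, f) = 37 + y (q(y, f) = (25 + y) + 12 = 37 + y)
q(j, G) - r((-13 + 12)²) = (37 + 67) - (-13 + 12)² = 104 - 1*(-1)² = 104 - 1*1 = 104 - 1 = 103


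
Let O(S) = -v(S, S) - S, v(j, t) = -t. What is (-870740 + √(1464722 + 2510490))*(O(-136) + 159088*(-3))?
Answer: 415572855360 - 954528*√993803 ≈ 4.1462e+11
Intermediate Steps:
O(S) = 0 (O(S) = -(-1)*S - S = S - S = 0)
(-870740 + √(1464722 + 2510490))*(O(-136) + 159088*(-3)) = (-870740 + √(1464722 + 2510490))*(0 + 159088*(-3)) = (-870740 + √3975212)*(0 - 477264) = (-870740 + 2*√993803)*(-477264) = 415572855360 - 954528*√993803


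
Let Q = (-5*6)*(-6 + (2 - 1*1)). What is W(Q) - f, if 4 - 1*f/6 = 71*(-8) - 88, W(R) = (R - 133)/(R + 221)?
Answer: -1469143/371 ≈ -3960.0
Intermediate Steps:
Q = 150 (Q = -30*(-6 + (2 - 1)) = -30*(-6 + 1) = -30*(-5) = 150)
W(R) = (-133 + R)/(221 + R)
f = 3960 (f = 24 - 6*(71*(-8) - 88) = 24 - 6*(-568 - 88) = 24 - 6*(-656) = 24 + 3936 = 3960)
W(Q) - f = (-133 + 150)/(221 + 150) - 1*3960 = 17/371 - 3960 = -1469143/371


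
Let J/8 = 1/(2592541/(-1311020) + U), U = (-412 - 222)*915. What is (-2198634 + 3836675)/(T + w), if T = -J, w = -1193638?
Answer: -1245793089040352381/907807540347749598 ≈ -1.3723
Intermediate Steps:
U = -580110 (U = -634*915 = -580110)
J = -10488160/760538404741 (J = 8/(2592541/(-1311020) - 580110) = 8/(2592541*(-1/1311020) - 580110) = 8/(-2592541/1311020 - 580110) = 8/(-760538404741/1311020) = 8*(-1311020/760538404741) = -10488160/760538404741 ≈ -1.3790e-5)
T = 10488160/760538404741 (T = -1*(-10488160/760538404741) = 10488160/760538404741 ≈ 1.3790e-5)
(-2198634 + 3836675)/(T + w) = (-2198634 + 3836675)/(10488160/760538404741 - 1193638) = 1638041/(-907807540347749598/760538404741) = 1638041*(-760538404741/907807540347749598) = -1245793089040352381/907807540347749598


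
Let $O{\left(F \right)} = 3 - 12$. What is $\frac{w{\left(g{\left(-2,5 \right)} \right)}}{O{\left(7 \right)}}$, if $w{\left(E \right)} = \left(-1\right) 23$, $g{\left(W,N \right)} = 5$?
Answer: $\frac{23}{9} \approx 2.5556$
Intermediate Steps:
$O{\left(F \right)} = -9$ ($O{\left(F \right)} = 3 - 12 = -9$)
$w{\left(E \right)} = -23$
$\frac{w{\left(g{\left(-2,5 \right)} \right)}}{O{\left(7 \right)}} = - \frac{23}{-9} = \left(-23\right) \left(- \frac{1}{9}\right) = \frac{23}{9}$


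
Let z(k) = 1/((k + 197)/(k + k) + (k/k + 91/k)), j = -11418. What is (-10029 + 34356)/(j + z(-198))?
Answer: -1743435/818158 ≈ -2.1309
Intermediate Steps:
z(k) = 1/(1 + 91/k + (197 + k)/(2*k)) (z(k) = 1/((197 + k)/((2*k)) + (1 + 91/k)) = 1/((197 + k)*(1/(2*k)) + (1 + 91/k)) = 1/((197 + k)/(2*k) + (1 + 91/k)) = 1/(1 + 91/k + (197 + k)/(2*k)))
(-10029 + 34356)/(j + z(-198)) = (-10029 + 34356)/(-11418 + 2*(-198)/(379 + 3*(-198))) = 24327/(-11418 + 2*(-198)/(379 - 594)) = 24327/(-11418 + 2*(-198)/(-215)) = 24327/(-11418 + 2*(-198)*(-1/215)) = 24327/(-11418 + 396/215) = 24327/(-2454474/215) = 24327*(-215/2454474) = -1743435/818158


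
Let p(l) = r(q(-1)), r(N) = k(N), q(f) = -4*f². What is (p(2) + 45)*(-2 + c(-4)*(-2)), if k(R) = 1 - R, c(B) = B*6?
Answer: 2300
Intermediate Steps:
c(B) = 6*B
r(N) = 1 - N
p(l) = 5 (p(l) = 1 - (-4)*(-1)² = 1 - (-4) = 1 - 1*(-4) = 1 + 4 = 5)
(p(2) + 45)*(-2 + c(-4)*(-2)) = (5 + 45)*(-2 + (6*(-4))*(-2)) = 50*(-2 - 24*(-2)) = 50*(-2 + 48) = 50*46 = 2300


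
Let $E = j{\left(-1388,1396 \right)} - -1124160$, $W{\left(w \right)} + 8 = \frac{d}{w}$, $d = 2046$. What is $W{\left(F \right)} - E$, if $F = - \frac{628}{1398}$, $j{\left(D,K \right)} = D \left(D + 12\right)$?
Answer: $- \frac{477061869}{157} \approx -3.0386 \cdot 10^{6}$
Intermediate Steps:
$j{\left(D,K \right)} = D \left(12 + D\right)$
$F = - \frac{314}{699}$ ($F = \left(-628\right) \frac{1}{1398} = - \frac{314}{699} \approx -0.44921$)
$W{\left(w \right)} = -8 + \frac{2046}{w}$
$E = 3034048$ ($E = - 1388 \left(12 - 1388\right) - -1124160 = \left(-1388\right) \left(-1376\right) + 1124160 = 1909888 + 1124160 = 3034048$)
$W{\left(F \right)} - E = \left(-8 + \frac{2046}{- \frac{314}{699}}\right) - 3034048 = \left(-8 + 2046 \left(- \frac{699}{314}\right)\right) - 3034048 = \left(-8 - \frac{715077}{157}\right) - 3034048 = - \frac{716333}{157} - 3034048 = - \frac{477061869}{157}$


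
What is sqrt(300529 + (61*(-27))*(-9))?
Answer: 2*sqrt(78838) ≈ 561.56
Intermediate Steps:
sqrt(300529 + (61*(-27))*(-9)) = sqrt(300529 - 1647*(-9)) = sqrt(300529 + 14823) = sqrt(315352) = 2*sqrt(78838)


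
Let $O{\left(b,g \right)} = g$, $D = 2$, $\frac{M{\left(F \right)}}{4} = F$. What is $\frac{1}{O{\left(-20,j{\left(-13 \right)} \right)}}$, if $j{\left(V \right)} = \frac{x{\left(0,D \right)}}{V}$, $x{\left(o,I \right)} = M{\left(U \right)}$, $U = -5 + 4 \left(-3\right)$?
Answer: $\frac{13}{68} \approx 0.19118$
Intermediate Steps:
$U = -17$ ($U = -5 - 12 = -17$)
$M{\left(F \right)} = 4 F$
$x{\left(o,I \right)} = -68$ ($x{\left(o,I \right)} = 4 \left(-17\right) = -68$)
$j{\left(V \right)} = - \frac{68}{V}$
$\frac{1}{O{\left(-20,j{\left(-13 \right)} \right)}} = \frac{1}{\left(-68\right) \frac{1}{-13}} = \frac{1}{\left(-68\right) \left(- \frac{1}{13}\right)} = \frac{1}{\frac{68}{13}} = \frac{13}{68}$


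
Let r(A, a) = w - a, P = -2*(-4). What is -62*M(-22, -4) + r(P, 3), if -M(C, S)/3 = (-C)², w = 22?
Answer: 90043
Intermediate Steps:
P = 8
M(C, S) = -3*C²
r(A, a) = 22 - a
-62*M(-22, -4) + r(P, 3) = -(-186)*(-22)² + (22 - 1*3) = -(-186)*484 + (22 - 3) = -62*(-1452) + 19 = 90024 + 19 = 90043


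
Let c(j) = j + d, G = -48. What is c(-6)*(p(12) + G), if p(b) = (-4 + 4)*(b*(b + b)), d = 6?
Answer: 0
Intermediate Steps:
c(j) = 6 + j (c(j) = j + 6 = 6 + j)
p(b) = 0 (p(b) = 0*(b*(2*b)) = 0*(2*b²) = 0)
c(-6)*(p(12) + G) = (6 - 6)*(0 - 48) = 0*(-48) = 0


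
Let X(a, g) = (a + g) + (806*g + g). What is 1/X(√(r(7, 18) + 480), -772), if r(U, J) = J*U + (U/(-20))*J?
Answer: -6237760/3890964975763 - √59970/3890964975763 ≈ -1.6032e-6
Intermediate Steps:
r(U, J) = 19*J*U/20 (r(U, J) = J*U + (U*(-1/20))*J = J*U + (-U/20)*J = J*U - J*U/20 = 19*J*U/20)
X(a, g) = a + 808*g (X(a, g) = (a + g) + 807*g = a + 808*g)
1/X(√(r(7, 18) + 480), -772) = 1/(√((19/20)*18*7 + 480) + 808*(-772)) = 1/(√(1197/10 + 480) - 623776) = 1/(√(5997/10) - 623776) = 1/(√59970/10 - 623776) = 1/(-623776 + √59970/10)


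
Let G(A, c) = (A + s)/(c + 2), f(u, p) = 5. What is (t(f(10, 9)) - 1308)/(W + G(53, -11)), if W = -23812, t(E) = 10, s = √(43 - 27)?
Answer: 3894/71455 ≈ 0.054496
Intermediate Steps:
s = 4 (s = √16 = 4)
G(A, c) = (4 + A)/(2 + c) (G(A, c) = (A + 4)/(c + 2) = (4 + A)/(2 + c))
(t(f(10, 9)) - 1308)/(W + G(53, -11)) = (10 - 1308)/(-23812 + (4 + 53)/(2 - 11)) = -1298/(-23812 + 57/(-9)) = -1298/(-23812 - ⅑*57) = -1298/(-23812 - 19/3) = -1298/(-71455/3) = -1298*(-3/71455) = 3894/71455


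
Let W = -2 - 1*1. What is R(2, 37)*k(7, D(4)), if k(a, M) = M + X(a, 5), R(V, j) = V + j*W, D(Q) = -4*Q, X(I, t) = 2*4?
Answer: 872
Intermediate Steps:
X(I, t) = 8
W = -3 (W = -2 - 1 = -3)
R(V, j) = V - 3*j (R(V, j) = V + j*(-3) = V - 3*j)
k(a, M) = 8 + M (k(a, M) = M + 8 = 8 + M)
R(2, 37)*k(7, D(4)) = (2 - 3*37)*(8 - 4*4) = (2 - 111)*(8 - 16) = -109*(-8) = 872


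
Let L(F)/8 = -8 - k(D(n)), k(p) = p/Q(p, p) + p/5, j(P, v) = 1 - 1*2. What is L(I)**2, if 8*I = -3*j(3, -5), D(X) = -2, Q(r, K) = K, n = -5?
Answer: 118336/25 ≈ 4733.4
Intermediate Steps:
j(P, v) = -1 (j(P, v) = 1 - 2 = -1)
k(p) = 1 + p/5 (k(p) = p/p + p/5 = 1 + p*(1/5) = 1 + p/5)
I = 3/8 (I = (-3*(-1))/8 = (1/8)*3 = 3/8 ≈ 0.37500)
L(F) = -344/5 (L(F) = 8*(-8 - (1 + (1/5)*(-2))) = 8*(-8 - (1 - 2/5)) = 8*(-8 - 1*3/5) = 8*(-8 - 3/5) = 8*(-43/5) = -344/5)
L(I)**2 = (-344/5)**2 = 118336/25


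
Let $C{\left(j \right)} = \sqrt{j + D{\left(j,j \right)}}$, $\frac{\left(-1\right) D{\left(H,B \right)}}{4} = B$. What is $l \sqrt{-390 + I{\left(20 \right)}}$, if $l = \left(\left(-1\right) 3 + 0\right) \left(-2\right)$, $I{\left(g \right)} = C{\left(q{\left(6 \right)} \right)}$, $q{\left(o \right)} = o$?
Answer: $6 \sqrt{-390 + 3 i \sqrt{2}} \approx 0.64449 + 118.49 i$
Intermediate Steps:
$D{\left(H,B \right)} = - 4 B$
$C{\left(j \right)} = \sqrt{3} \sqrt{- j}$ ($C{\left(j \right)} = \sqrt{j - 4 j} = \sqrt{- 3 j} = \sqrt{3} \sqrt{- j}$)
$I{\left(g \right)} = 3 i \sqrt{2}$ ($I{\left(g \right)} = \sqrt{3} \sqrt{\left(-1\right) 6} = \sqrt{3} \sqrt{-6} = \sqrt{3} i \sqrt{6} = 3 i \sqrt{2}$)
$l = 6$ ($l = \left(-3 + 0\right) \left(-2\right) = \left(-3\right) \left(-2\right) = 6$)
$l \sqrt{-390 + I{\left(20 \right)}} = 6 \sqrt{-390 + 3 i \sqrt{2}}$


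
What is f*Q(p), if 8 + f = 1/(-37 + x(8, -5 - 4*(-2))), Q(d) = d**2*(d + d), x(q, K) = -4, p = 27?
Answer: -12951414/41 ≈ -3.1589e+5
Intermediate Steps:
Q(d) = 2*d**3 (Q(d) = d**2*(2*d) = 2*d**3)
f = -329/41 (f = -8 + 1/(-37 - 4) = -8 + 1/(-41) = -8 - 1/41 = -329/41 ≈ -8.0244)
f*Q(p) = -658*27**3/41 = -658*19683/41 = -329/41*39366 = -12951414/41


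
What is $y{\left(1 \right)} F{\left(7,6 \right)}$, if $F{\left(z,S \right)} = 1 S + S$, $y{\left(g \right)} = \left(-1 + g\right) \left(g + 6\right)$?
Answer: $0$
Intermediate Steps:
$y{\left(g \right)} = \left(-1 + g\right) \left(6 + g\right)$
$F{\left(z,S \right)} = 2 S$ ($F{\left(z,S \right)} = S + S = 2 S$)
$y{\left(1 \right)} F{\left(7,6 \right)} = \left(-6 + 1^{2} + 5 \cdot 1\right) 2 \cdot 6 = \left(-6 + 1 + 5\right) 12 = 0 \cdot 12 = 0$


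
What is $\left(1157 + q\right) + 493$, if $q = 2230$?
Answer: $3880$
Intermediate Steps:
$\left(1157 + q\right) + 493 = \left(1157 + 2230\right) + 493 = 3387 + 493 = 3880$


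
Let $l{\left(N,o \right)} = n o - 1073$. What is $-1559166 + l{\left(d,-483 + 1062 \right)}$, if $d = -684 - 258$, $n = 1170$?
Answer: $-882809$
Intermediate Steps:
$d = -942$ ($d = -684 - 258 = -942$)
$l{\left(N,o \right)} = -1073 + 1170 o$ ($l{\left(N,o \right)} = 1170 o - 1073 = -1073 + 1170 o$)
$-1559166 + l{\left(d,-483 + 1062 \right)} = -1559166 - \left(1073 - 1170 \left(-483 + 1062\right)\right) = -1559166 + \left(-1073 + 1170 \cdot 579\right) = -1559166 + \left(-1073 + 677430\right) = -1559166 + 676357 = -882809$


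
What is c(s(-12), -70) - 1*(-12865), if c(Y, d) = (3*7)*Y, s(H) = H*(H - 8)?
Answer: 17905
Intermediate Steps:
s(H) = H*(-8 + H)
c(Y, d) = 21*Y
c(s(-12), -70) - 1*(-12865) = 21*(-12*(-8 - 12)) - 1*(-12865) = 21*(-12*(-20)) + 12865 = 21*240 + 12865 = 5040 + 12865 = 17905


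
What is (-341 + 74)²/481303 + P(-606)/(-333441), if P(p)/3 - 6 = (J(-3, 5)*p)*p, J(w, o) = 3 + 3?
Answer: -350863353461/17831794847 ≈ -19.676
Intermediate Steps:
J(w, o) = 6
P(p) = 18 + 18*p² (P(p) = 18 + 3*((6*p)*p) = 18 + 3*(6*p²) = 18 + 18*p²)
(-341 + 74)²/481303 + P(-606)/(-333441) = (-341 + 74)²/481303 + (18 + 18*(-606)²)/(-333441) = (-267)²*(1/481303) + (18 + 18*367236)*(-1/333441) = 71289*(1/481303) + (18 + 6610248)*(-1/333441) = 71289/481303 + 6610266*(-1/333441) = 71289/481303 - 734474/37049 = -350863353461/17831794847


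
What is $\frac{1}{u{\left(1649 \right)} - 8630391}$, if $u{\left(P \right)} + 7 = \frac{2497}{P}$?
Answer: $- \frac{1649}{14231523805} \approx -1.1587 \cdot 10^{-7}$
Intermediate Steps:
$u{\left(P \right)} = -7 + \frac{2497}{P}$
$\frac{1}{u{\left(1649 \right)} - 8630391} = \frac{1}{\left(-7 + \frac{2497}{1649}\right) - 8630391} = \frac{1}{- \frac{9046}{1649} - 8630391} = \frac{1}{- \frac{14231523805}{1649}} = - \frac{1649}{14231523805}$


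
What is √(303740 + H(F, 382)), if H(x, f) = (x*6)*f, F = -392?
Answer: 2*I*√148681 ≈ 771.18*I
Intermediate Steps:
H(x, f) = 6*f*x (H(x, f) = (6*x)*f = 6*f*x)
√(303740 + H(F, 382)) = √(303740 + 6*382*(-392)) = √(303740 - 898464) = √(-594724) = 2*I*√148681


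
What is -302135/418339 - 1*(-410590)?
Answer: 171765507875/418339 ≈ 4.1059e+5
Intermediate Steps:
-302135/418339 - 1*(-410590) = -302135*1/418339 + 410590 = -302135/418339 + 410590 = 171765507875/418339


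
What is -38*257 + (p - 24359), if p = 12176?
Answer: -21949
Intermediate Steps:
-38*257 + (p - 24359) = -38*257 + (12176 - 24359) = -9766 - 12183 = -21949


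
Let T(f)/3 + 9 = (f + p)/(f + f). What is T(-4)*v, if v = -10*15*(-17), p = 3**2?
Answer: -294525/4 ≈ -73631.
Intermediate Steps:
p = 9
T(f) = -27 + 3*(9 + f)/(2*f) (T(f) = -27 + 3*((f + 9)/(f + f)) = -27 + 3*((9 + f)/((2*f))) = -27 + 3*((9 + f)*(1/(2*f))) = -27 + 3*((9 + f)/(2*f)) = -27 + 3*(9 + f)/(2*f))
v = 2550 (v = -150*(-17) = 2550)
T(-4)*v = ((3/2)*(9 - 17*(-4))/(-4))*2550 = ((3/2)*(-1/4)*(9 + 68))*2550 = ((3/2)*(-1/4)*77)*2550 = -231/8*2550 = -294525/4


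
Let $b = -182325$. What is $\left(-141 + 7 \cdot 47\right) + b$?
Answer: $-182137$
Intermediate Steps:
$\left(-141 + 7 \cdot 47\right) + b = \left(-141 + 7 \cdot 47\right) - 182325 = \left(-141 + 329\right) - 182325 = 188 - 182325 = -182137$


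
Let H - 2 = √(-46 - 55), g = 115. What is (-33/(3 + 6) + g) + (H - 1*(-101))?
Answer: 643/3 + I*√101 ≈ 214.33 + 10.05*I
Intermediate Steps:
H = 2 + I*√101 (H = 2 + √(-46 - 55) = 2 + √(-101) = 2 + I*√101 ≈ 2.0 + 10.05*I)
(-33/(3 + 6) + g) + (H - 1*(-101)) = (-33/(3 + 6) + 115) + ((2 + I*√101) - 1*(-101)) = (-33/9 + 115) + ((2 + I*√101) + 101) = (-33*⅑ + 115) + (103 + I*√101) = (-11/3 + 115) + (103 + I*√101) = 334/3 + (103 + I*√101) = 643/3 + I*√101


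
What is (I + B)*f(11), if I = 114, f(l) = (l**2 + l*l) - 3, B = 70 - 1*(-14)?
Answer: 47322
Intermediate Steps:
B = 84 (B = 70 + 14 = 84)
f(l) = -3 + 2*l**2 (f(l) = (l**2 + l**2) - 3 = 2*l**2 - 3 = -3 + 2*l**2)
(I + B)*f(11) = (114 + 84)*(-3 + 2*11**2) = 198*(-3 + 2*121) = 198*(-3 + 242) = 198*239 = 47322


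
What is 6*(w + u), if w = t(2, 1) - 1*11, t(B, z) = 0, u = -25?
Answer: -216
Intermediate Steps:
w = -11 (w = 0 - 1*11 = 0 - 11 = -11)
6*(w + u) = 6*(-11 - 25) = 6*(-36) = -216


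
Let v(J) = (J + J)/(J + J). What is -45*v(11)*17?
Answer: -765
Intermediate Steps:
v(J) = 1 (v(J) = (2*J)/((2*J)) = (2*J)*(1/(2*J)) = 1)
-45*v(11)*17 = -45*1*17 = -45*17 = -765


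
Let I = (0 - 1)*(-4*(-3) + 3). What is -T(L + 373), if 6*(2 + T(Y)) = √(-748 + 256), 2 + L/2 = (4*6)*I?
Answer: 2 - I*√123/3 ≈ 2.0 - 3.6968*I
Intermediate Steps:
I = -15 (I = -(12 + 3) = -1*15 = -15)
L = -724 (L = -4 + 2*((4*6)*(-15)) = -4 + 2*(24*(-15)) = -4 + 2*(-360) = -4 - 720 = -724)
T(Y) = -2 + I*√123/3 (T(Y) = -2 + √(-748 + 256)/6 = -2 + √(-492)/6 = -2 + (2*I*√123)/6 = -2 + I*√123/3)
-T(L + 373) = -(-2 + I*√123/3) = 2 - I*√123/3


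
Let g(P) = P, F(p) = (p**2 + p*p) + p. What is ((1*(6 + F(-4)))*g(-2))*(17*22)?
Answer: -25432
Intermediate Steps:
F(p) = p + 2*p**2 (F(p) = (p**2 + p**2) + p = 2*p**2 + p = p + 2*p**2)
((1*(6 + F(-4)))*g(-2))*(17*22) = ((1*(6 - 4*(1 + 2*(-4))))*(-2))*(17*22) = ((1*(6 - 4*(1 - 8)))*(-2))*374 = ((1*(6 - 4*(-7)))*(-2))*374 = ((1*(6 + 28))*(-2))*374 = ((1*34)*(-2))*374 = (34*(-2))*374 = -68*374 = -25432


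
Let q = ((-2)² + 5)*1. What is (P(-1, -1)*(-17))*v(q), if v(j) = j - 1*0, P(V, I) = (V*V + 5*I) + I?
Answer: 765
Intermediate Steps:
q = 9 (q = (4 + 5)*1 = 9*1 = 9)
P(V, I) = V² + 6*I (P(V, I) = (V² + 5*I) + I = V² + 6*I)
v(j) = j (v(j) = j + 0 = j)
(P(-1, -1)*(-17))*v(q) = (((-1)² + 6*(-1))*(-17))*9 = ((1 - 6)*(-17))*9 = -5*(-17)*9 = 85*9 = 765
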